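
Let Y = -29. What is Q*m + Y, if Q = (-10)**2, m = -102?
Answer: -10229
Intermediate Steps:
Q = 100
Q*m + Y = 100*(-102) - 29 = -10200 - 29 = -10229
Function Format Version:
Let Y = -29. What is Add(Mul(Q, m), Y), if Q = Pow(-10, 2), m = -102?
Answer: -10229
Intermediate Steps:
Q = 100
Add(Mul(Q, m), Y) = Add(Mul(100, -102), -29) = Add(-10200, -29) = -10229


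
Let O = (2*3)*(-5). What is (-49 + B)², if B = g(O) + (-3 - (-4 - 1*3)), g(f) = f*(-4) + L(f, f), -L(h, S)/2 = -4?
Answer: 6889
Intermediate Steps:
L(h, S) = 8 (L(h, S) = -2*(-4) = 8)
O = -30 (O = 6*(-5) = -30)
g(f) = 8 - 4*f (g(f) = f*(-4) + 8 = -4*f + 8 = 8 - 4*f)
B = 132 (B = (8 - 4*(-30)) + (-3 - (-4 - 1*3)) = (8 + 120) + (-3 - (-4 - 3)) = 128 + (-3 - 1*(-7)) = 128 + (-3 + 7) = 128 + 4 = 132)
(-49 + B)² = (-49 + 132)² = 83² = 6889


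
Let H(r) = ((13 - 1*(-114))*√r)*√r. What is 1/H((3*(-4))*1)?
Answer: -1/1524 ≈ -0.00065617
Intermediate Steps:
H(r) = 127*r (H(r) = ((13 + 114)*√r)*√r = (127*√r)*√r = 127*r)
1/H((3*(-4))*1) = 1/(127*((3*(-4))*1)) = 1/(127*(-12*1)) = 1/(127*(-12)) = 1/(-1524) = -1/1524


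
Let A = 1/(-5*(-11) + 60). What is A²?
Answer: 1/13225 ≈ 7.5614e-5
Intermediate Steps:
A = 1/115 (A = 1/(55 + 60) = 1/115 ≈ 0.0086956)
A² = (1/115)² = 1/13225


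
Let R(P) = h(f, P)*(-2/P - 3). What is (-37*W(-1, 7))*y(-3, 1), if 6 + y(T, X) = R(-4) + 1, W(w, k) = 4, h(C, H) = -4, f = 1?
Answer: -740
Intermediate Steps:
R(P) = 12 + 8/P (R(P) = -4*(-2/P - 3) = -4*(-3 - 2/P) = 12 + 8/P)
y(T, X) = 5 (y(T, X) = -6 + ((12 + 8/(-4)) + 1) = -6 + ((12 + 8*(-¼)) + 1) = -6 + ((12 - 2) + 1) = -6 + (10 + 1) = -6 + 11 = 5)
(-37*W(-1, 7))*y(-3, 1) = -37*4*5 = -148*5 = -740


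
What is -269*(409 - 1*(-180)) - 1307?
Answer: -159748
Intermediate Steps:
-269*(409 - 1*(-180)) - 1307 = -269*(409 + 180) - 1307 = -269*589 - 1307 = -158441 - 1307 = -159748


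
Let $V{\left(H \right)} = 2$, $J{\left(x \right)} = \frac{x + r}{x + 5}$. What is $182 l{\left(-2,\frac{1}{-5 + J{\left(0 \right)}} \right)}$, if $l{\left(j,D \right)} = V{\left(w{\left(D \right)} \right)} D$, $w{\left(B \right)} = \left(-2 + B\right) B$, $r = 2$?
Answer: $- \frac{1820}{23} \approx -79.13$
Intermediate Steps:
$J{\left(x \right)} = \frac{2 + x}{5 + x}$ ($J{\left(x \right)} = \frac{x + 2}{x + 5} = \frac{2 + x}{5 + x}$)
$w{\left(B \right)} = B \left(-2 + B\right)$
$l{\left(j,D \right)} = 2 D$
$182 l{\left(-2,\frac{1}{-5 + J{\left(0 \right)}} \right)} = 182 \frac{2}{-5 + \frac{2 + 0}{5 + 0}} = 182 \frac{2}{-5 + \frac{1}{5} \cdot 2} = 182 \frac{2}{-5 + \frac{2}{5}} = 182 \frac{2}{- \frac{23}{5}} = 182 \cdot 2 \left(- \frac{5}{23}\right) = 182 \left(- \frac{10}{23}\right) = - \frac{1820}{23}$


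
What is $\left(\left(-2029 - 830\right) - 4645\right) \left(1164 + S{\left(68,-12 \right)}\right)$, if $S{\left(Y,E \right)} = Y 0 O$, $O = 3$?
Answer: $-8734656$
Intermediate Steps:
$S{\left(Y,E \right)} = 0$ ($S{\left(Y,E \right)} = Y 0 \cdot 3 = 0 \cdot 3 = 0$)
$\left(\left(-2029 - 830\right) - 4645\right) \left(1164 + S{\left(68,-12 \right)}\right) = \left(\left(-2029 - 830\right) - 4645\right) \left(1164 + 0\right) = \left(-2859 - 4645\right) 1164 = \left(-7504\right) 1164 = -8734656$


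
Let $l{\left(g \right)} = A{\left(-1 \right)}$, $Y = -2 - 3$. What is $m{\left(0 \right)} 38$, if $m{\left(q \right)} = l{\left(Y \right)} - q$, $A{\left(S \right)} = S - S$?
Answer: $0$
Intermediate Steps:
$Y = -5$
$A{\left(S \right)} = 0$
$l{\left(g \right)} = 0$
$m{\left(q \right)} = - q$ ($m{\left(q \right)} = 0 - q = - q$)
$m{\left(0 \right)} 38 = \left(-1\right) 0 \cdot 38 = 0 \cdot 38 = 0$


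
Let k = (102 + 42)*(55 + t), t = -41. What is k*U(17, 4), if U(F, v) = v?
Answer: 8064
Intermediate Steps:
k = 2016 (k = (102 + 42)*(55 - 41) = 144*14 = 2016)
k*U(17, 4) = 2016*4 = 8064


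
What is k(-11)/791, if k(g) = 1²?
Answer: 1/791 ≈ 0.0012642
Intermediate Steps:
k(g) = 1
k(-11)/791 = 1/791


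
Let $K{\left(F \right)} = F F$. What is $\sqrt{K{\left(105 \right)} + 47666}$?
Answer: $\sqrt{58691} \approx 242.26$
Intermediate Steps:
$K{\left(F \right)} = F^{2}$
$\sqrt{K{\left(105 \right)} + 47666} = \sqrt{105^{2} + 47666} = \sqrt{11025 + 47666} = \sqrt{58691}$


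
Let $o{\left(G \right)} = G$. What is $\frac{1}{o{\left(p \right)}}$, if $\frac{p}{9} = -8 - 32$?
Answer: $- \frac{1}{360} \approx -0.0027778$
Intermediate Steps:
$p = -360$ ($p = 9 \left(-8 - 32\right) = 9 \left(-40\right) = -360$)
$\frac{1}{o{\left(p \right)}} = \frac{1}{-360} = - \frac{1}{360}$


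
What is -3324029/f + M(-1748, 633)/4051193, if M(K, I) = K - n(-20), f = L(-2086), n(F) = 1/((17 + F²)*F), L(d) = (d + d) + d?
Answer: 6239372729294371/11746596151220 ≈ 531.16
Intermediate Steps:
L(d) = 3*d (L(d) = 2*d + d = 3*d)
n(F) = 1/(F*(17 + F²))
f = -6258 (f = 3*(-2086) = -6258)
M(K, I) = 1/8340 + K (M(K, I) = K - 1/((-20)*(17 + (-20)²)) = K - (-1)/(20*(17 + 400)) = K - (-1)/(20*417) = K - 1*(-1/8340) = K + 1/8340 = 1/8340 + K)
-3324029/f + M(-1748, 633)/4051193 = -3324029/(-6258) + (1/8340 - 1748)/4051193 = -3324029*(-1/6258) - 14578319/8340*1/4051193 = 3324029/6258 - 14578319/33786949620 = 6239372729294371/11746596151220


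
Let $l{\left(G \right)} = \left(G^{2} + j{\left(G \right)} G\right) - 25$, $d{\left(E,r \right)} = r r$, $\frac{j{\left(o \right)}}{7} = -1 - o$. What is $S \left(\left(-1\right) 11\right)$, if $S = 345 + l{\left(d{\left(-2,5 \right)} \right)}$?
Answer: $39655$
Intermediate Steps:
$j{\left(o \right)} = -7 - 7 o$ ($j{\left(o \right)} = 7 \left(-1 - o\right) = -7 - 7 o$)
$d{\left(E,r \right)} = r^{2}$
$l{\left(G \right)} = -25 + G^{2} + G \left(-7 - 7 G\right)$ ($l{\left(G \right)} = \left(G^{2} + \left(-7 - 7 G\right) G\right) - 25 = \left(G^{2} + G \left(-7 - 7 G\right)\right) - 25 = -25 + G^{2} + G \left(-7 - 7 G\right)$)
$S = -3605$ ($S = 345 - \left(25 - 625 + 7 \cdot 5^{2} \left(1 + 5^{2}\right)\right) = 345 - \left(25 - 625 + 175 \left(1 + 25\right)\right) = 345 - \left(-600 + 4550\right) = 345 - 3950 = -3605$)
$S \left(\left(-1\right) 11\right) = - 3605 \left(\left(-1\right) 11\right) = \left(-3605\right) \left(-11\right) = 39655$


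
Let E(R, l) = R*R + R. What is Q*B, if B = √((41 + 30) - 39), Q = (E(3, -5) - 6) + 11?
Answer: 68*√2 ≈ 96.167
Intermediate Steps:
E(R, l) = R + R² (E(R, l) = R² + R = R + R²)
Q = 17 (Q = (3*(1 + 3) - 6) + 11 = (3*4 - 6) + 11 = (12 - 6) + 11 = 6 + 11 = 17)
B = 4*√2 (B = √(71 - 39) = √32 = 4*√2 ≈ 5.6569)
Q*B = 17*(4*√2) = 68*√2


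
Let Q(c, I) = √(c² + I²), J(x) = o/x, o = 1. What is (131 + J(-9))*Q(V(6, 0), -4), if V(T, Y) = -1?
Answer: 1178*√17/9 ≈ 539.67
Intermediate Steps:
J(x) = 1/x
Q(c, I) = √(I² + c²)
(131 + J(-9))*Q(V(6, 0), -4) = (131 + 1/(-9))*√((-4)² + (-1)²) = (131 - ⅑)*√(16 + 1) = 1178*√17/9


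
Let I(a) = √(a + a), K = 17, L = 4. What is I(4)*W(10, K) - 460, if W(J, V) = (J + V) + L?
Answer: -460 + 62*√2 ≈ -372.32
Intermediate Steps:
I(a) = √2*√a (I(a) = √(2*a) = √2*√a)
W(J, V) = 4 + J + V (W(J, V) = (J + V) + 4 = 4 + J + V)
I(4)*W(10, K) - 460 = (√2*√4)*(4 + 10 + 17) - 460 = (√2*2)*31 - 460 = (2*√2)*31 - 460 = 62*√2 - 460 = -460 + 62*√2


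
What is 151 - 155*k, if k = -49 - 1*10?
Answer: 9296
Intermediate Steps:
k = -59 (k = -49 - 10 = -59)
151 - 155*k = 151 - 155*(-59) = 151 + 9145 = 9296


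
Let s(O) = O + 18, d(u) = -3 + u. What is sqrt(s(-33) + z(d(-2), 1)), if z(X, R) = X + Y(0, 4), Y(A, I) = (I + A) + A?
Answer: 4*I ≈ 4.0*I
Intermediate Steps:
Y(A, I) = I + 2*A (Y(A, I) = (A + I) + A = I + 2*A)
z(X, R) = 4 + X (z(X, R) = X + (4 + 2*0) = X + (4 + 0) = X + 4 = 4 + X)
s(O) = 18 + O
sqrt(s(-33) + z(d(-2), 1)) = sqrt((18 - 33) + (4 + (-3 - 2))) = sqrt(-15 + (4 - 5)) = sqrt(-15 - 1) = sqrt(-16) = 4*I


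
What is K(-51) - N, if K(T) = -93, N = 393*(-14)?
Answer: 5409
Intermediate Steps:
N = -5502
K(-51) - N = -93 - 1*(-5502) = -93 + 5502 = 5409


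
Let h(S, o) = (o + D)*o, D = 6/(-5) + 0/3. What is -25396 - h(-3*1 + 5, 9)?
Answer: -127331/5 ≈ -25466.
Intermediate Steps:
D = -6/5 (D = 6*(-⅕) + 0*(⅓) = -6/5 + 0 = -6/5 ≈ -1.2000)
h(S, o) = o*(-6/5 + o) (h(S, o) = (o - 6/5)*o = (-6/5 + o)*o = o*(-6/5 + o))
-25396 - h(-3*1 + 5, 9) = -25396 - 9*(-6 + 5*9)/5 = -25396 - 9*(-6 + 45)/5 = -25396 - 9*39/5 = -25396 - 1*351/5 = -25396 - 351/5 = -127331/5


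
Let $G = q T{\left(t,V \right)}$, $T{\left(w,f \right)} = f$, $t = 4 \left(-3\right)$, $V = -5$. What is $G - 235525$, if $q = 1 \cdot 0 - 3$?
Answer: $-235510$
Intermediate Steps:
$t = -12$
$q = -3$ ($q = 0 - 3 = -3$)
$G = 15$ ($G = \left(-3\right) \left(-5\right) = 15$)
$G - 235525 = 15 - 235525 = -235510$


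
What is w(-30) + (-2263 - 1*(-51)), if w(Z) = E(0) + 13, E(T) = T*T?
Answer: -2199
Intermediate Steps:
E(T) = T²
w(Z) = 13 (w(Z) = 0² + 13 = 0 + 13 = 13)
w(-30) + (-2263 - 1*(-51)) = 13 + (-2263 - 1*(-51)) = 13 + (-2263 + 51) = 13 - 2212 = -2199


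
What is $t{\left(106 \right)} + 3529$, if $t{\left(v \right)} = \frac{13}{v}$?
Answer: $\frac{374087}{106} \approx 3529.1$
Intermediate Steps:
$t{\left(106 \right)} + 3529 = \frac{13}{106} + 3529 = \frac{374087}{106}$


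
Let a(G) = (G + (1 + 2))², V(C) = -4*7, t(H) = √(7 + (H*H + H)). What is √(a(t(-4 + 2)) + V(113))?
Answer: 2*√2 ≈ 2.8284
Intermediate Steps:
t(H) = √(7 + H + H²) (t(H) = √(7 + (H² + H)) = √(7 + (H + H²)) = √(7 + H + H²))
V(C) = -28
a(G) = (3 + G)² (a(G) = (G + 3)² = (3 + G)²)
√(a(t(-4 + 2)) + V(113)) = √((3 + √(7 + (-4 + 2) + (-4 + 2)²))² - 28) = √((3 + √(7 - 2 + (-2)²))² - 28) = √((3 + √(7 - 2 + 4))² - 28) = √((3 + √9)² - 28) = √((3 + 3)² - 28) = √(6² - 28) = √(36 - 28) = √8 = 2*√2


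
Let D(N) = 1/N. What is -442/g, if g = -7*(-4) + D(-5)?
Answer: -2210/139 ≈ -15.899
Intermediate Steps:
D(N) = 1/N
g = 139/5 (g = -7*(-4) + 1/(-5) = 28 - 1/5 = 139/5 ≈ 27.800)
-442/g = -442/139/5 = -442*5/139 = -2210/139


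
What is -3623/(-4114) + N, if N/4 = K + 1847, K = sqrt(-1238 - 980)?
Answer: 30397855/4114 + 4*I*sqrt(2218) ≈ 7388.9 + 188.38*I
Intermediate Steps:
K = I*sqrt(2218) (K = sqrt(-2218) = I*sqrt(2218) ≈ 47.096*I)
N = 7388 + 4*I*sqrt(2218) (N = 4*(I*sqrt(2218) + 1847) = 4*(1847 + I*sqrt(2218)) = 7388 + 4*I*sqrt(2218) ≈ 7388.0 + 188.38*I)
-3623/(-4114) + N = -3623/(-4114) + (7388 + 4*I*sqrt(2218)) = -3623*(-1/4114) + (7388 + 4*I*sqrt(2218)) = 3623/4114 + (7388 + 4*I*sqrt(2218)) = 30397855/4114 + 4*I*sqrt(2218)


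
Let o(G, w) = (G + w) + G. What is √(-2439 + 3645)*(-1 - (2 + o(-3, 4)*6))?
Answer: 27*√134 ≈ 312.55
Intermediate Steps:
o(G, w) = w + 2*G
√(-2439 + 3645)*(-1 - (2 + o(-3, 4)*6)) = √(-2439 + 3645)*(-1 - (2 + (4 + 2*(-3))*6)) = √1206*(-1 - (2 + (4 - 6)*6)) = (3*√134)*(-1 - (2 - 2*6)) = (3*√134)*(-1 - (2 - 12)) = (3*√134)*(-1 - 1*(-10)) = (3*√134)*(-1 + 10) = (3*√134)*9 = 27*√134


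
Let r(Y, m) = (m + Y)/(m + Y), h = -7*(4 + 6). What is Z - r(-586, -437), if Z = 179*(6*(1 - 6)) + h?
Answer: -5441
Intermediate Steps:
h = -70 (h = -7*10 = -70)
r(Y, m) = 1 (r(Y, m) = (Y + m)/(Y + m) = 1)
Z = -5440 (Z = 179*(6*(1 - 6)) - 70 = 179*(6*(-5)) - 70 = 179*(-30) - 70 = -5370 - 70 = -5440)
Z - r(-586, -437) = -5440 - 1*1 = -5440 - 1 = -5441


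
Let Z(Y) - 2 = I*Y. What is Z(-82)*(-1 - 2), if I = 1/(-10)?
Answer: -153/5 ≈ -30.600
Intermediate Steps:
I = -⅒ ≈ -0.10000
Z(Y) = 2 - Y/10
Z(-82)*(-1 - 2) = (2 - ⅒*(-82))*(-1 - 2) = (2 + 41/5)*(-3) = (51/5)*(-3) = -153/5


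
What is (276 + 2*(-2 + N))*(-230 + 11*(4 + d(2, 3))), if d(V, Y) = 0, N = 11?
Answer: -54684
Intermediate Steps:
(276 + 2*(-2 + N))*(-230 + 11*(4 + d(2, 3))) = (276 + 2*(-2 + 11))*(-230 + 11*(4 + 0)) = (276 + 2*9)*(-230 + 11*4) = (276 + 18)*(-230 + 44) = 294*(-186) = -54684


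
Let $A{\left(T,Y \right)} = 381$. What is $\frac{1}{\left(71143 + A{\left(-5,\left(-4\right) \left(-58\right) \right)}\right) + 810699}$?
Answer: $\frac{1}{882223} \approx 1.1335 \cdot 10^{-6}$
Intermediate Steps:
$\frac{1}{\left(71143 + A{\left(-5,\left(-4\right) \left(-58\right) \right)}\right) + 810699} = \frac{1}{\left(71143 + 381\right) + 810699} = \frac{1}{71524 + 810699} = \frac{1}{882223}$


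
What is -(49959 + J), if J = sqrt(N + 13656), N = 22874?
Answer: -49959 - sqrt(36530) ≈ -50150.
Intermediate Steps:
J = sqrt(36530) (J = sqrt(22874 + 13656) = sqrt(36530) ≈ 191.13)
-(49959 + J) = -(49959 + sqrt(36530)) = -49959 - sqrt(36530)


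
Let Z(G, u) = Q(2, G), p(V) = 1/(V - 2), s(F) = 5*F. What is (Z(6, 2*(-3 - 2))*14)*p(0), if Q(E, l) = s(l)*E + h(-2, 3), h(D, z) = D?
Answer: -406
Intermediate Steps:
Q(E, l) = -2 + 5*E*l (Q(E, l) = (5*l)*E - 2 = 5*E*l - 2 = -2 + 5*E*l)
p(V) = 1/(-2 + V)
Z(G, u) = -2 + 10*G (Z(G, u) = -2 + 5*2*G = -2 + 10*G)
(Z(6, 2*(-3 - 2))*14)*p(0) = ((-2 + 10*6)*14)/(-2 + 0) = ((-2 + 60)*14)/(-2) = (58*14)*(-½) = 812*(-½) = -406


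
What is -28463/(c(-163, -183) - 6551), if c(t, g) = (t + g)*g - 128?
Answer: -28463/56639 ≈ -0.50253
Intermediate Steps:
c(t, g) = -128 + g*(g + t) (c(t, g) = (g + t)*g - 128 = g*(g + t) - 128 = -128 + g*(g + t))
-28463/(c(-163, -183) - 6551) = -28463/((-128 + (-183)**2 - 183*(-163)) - 6551) = -28463/((-128 + 33489 + 29829) - 6551) = -28463/(63190 - 6551) = -28463/56639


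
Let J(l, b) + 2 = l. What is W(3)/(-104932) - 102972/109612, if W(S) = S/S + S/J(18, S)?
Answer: -43220752273/46007225536 ≈ -0.93943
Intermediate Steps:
J(l, b) = -2 + l
W(S) = 1 + S/16 (W(S) = S/S + S/(-2 + 18) = 1 + S/16)
W(3)/(-104932) - 102972/109612 = (1 + (1/16)*3)/(-104932) - 102972/109612 = (1 + 3/16)*(-1/104932) - 102972*1/109612 = (19/16)*(-1/104932) - 25743/27403 = -19/1678912 - 25743/27403 = -43220752273/46007225536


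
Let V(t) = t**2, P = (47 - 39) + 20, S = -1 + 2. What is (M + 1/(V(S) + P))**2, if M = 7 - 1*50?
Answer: 1552516/841 ≈ 1846.0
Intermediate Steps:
S = 1
M = -43 (M = 7 - 50 = -43)
P = 28 (P = 8 + 20 = 28)
(M + 1/(V(S) + P))**2 = (-43 + 1/(1**2 + 28))**2 = (-43 + 1/(1 + 28))**2 = (-43 + 1/29)**2 = (-1246/29)**2 = 1552516/841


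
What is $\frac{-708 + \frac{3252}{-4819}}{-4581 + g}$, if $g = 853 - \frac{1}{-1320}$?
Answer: $\frac{4507937280}{23714101421} \approx 0.1901$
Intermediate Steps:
$g = \frac{1125961}{1320}$ ($g = 853 - - \frac{1}{1320} = 853 + \frac{1}{1320} = \frac{1125961}{1320} \approx 853.0$)
$\frac{-708 + \frac{3252}{-4819}}{-4581 + g} = \frac{-708 + \frac{3252}{-4819}}{-4581 + \frac{1125961}{1320}} = \frac{-708 + 3252 \left(- \frac{1}{4819}\right)}{- \frac{4920959}{1320}} = \left(-708 - \frac{3252}{4819}\right) \left(- \frac{1320}{4920959}\right) = \left(- \frac{3415104}{4819}\right) \left(- \frac{1320}{4920959}\right) = \frac{4507937280}{23714101421}$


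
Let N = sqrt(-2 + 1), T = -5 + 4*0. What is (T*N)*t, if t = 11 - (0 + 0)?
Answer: -55*I ≈ -55.0*I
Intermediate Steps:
T = -5 (T = -5 + 0 = -5)
t = 11 (t = 11 - 1*0 = 11 + 0 = 11)
N = I (N = sqrt(-1) = I ≈ 1.0*I)
(T*N)*t = -5*I*11 = -55*I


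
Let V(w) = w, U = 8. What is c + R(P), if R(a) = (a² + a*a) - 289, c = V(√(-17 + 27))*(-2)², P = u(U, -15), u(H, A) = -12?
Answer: -1 + 4*√10 ≈ 11.649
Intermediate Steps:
P = -12
c = 4*√10 (c = √(-17 + 27)*(-2)² = √10*4 = 4*√10 ≈ 12.649)
R(a) = -289 + 2*a² (R(a) = (a² + a²) - 289 = 2*a² - 289 = -289 + 2*a²)
c + R(P) = 4*√10 + (-289 + 2*(-12)²) = 4*√10 + (-289 + 2*144) = 4*√10 + (-289 + 288) = 4*√10 - 1 = -1 + 4*√10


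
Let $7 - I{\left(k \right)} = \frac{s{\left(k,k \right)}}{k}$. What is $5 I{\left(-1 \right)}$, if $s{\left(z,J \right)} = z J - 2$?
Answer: $30$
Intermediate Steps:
$s{\left(z,J \right)} = -2 + J z$ ($s{\left(z,J \right)} = J z - 2 = -2 + J z$)
$I{\left(k \right)} = 7 - \frac{-2 + k^{2}}{k}$ ($I{\left(k \right)} = 7 - \frac{-2 + k k}{k} = 7 - \frac{-2 + k^{2}}{k}$)
$5 I{\left(-1 \right)} = 5 \left(7 - -1 + \frac{2}{-1}\right) = 5 \left(7 + 1 + 2 \left(-1\right)\right) = 5 \left(7 + 1 - 2\right) = 5 \cdot 6 = 30$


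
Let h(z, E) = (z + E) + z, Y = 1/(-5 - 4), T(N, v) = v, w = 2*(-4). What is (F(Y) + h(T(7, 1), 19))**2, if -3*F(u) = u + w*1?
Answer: 409600/729 ≈ 561.87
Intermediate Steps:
w = -8
Y = -1/9 (Y = 1/(-9) = -1/9 ≈ -0.11111)
h(z, E) = E + 2*z (h(z, E) = (E + z) + z = E + 2*z)
F(u) = 8/3 - u/3 (F(u) = -(u - 8*1)/3 = -(u - 8)/3 = -(-8 + u)/3 = 8/3 - u/3)
(F(Y) + h(T(7, 1), 19))**2 = ((8/3 - 1/3*(-1/9)) + (19 + 2*1))**2 = ((8/3 + 1/27) + (19 + 2))**2 = (73/27 + 21)**2 = (640/27)**2 = 409600/729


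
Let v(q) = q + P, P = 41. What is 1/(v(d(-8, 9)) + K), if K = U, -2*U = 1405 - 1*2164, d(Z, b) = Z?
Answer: 2/825 ≈ 0.0024242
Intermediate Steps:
v(q) = 41 + q (v(q) = q + 41 = 41 + q)
U = 759/2 (U = -(1405 - 1*2164)/2 = -(1405 - 2164)/2 = -½*(-759) = 759/2 ≈ 379.50)
K = 759/2 ≈ 379.50
1/(v(d(-8, 9)) + K) = 1/((41 - 8) + 759/2) = 1/(33 + 759/2) = 1/(825/2) = 2/825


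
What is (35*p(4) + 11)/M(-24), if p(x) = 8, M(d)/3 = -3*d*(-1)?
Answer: -97/72 ≈ -1.3472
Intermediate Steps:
M(d) = 9*d (M(d) = 3*(-3*d*(-1)) = 3*(3*d) = 9*d)
(35*p(4) + 11)/M(-24) = (35*8 + 11)/((9*(-24))) = (280 + 11)/(-216) = 291*(-1/216) = -97/72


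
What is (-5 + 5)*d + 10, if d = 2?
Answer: 10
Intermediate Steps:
(-5 + 5)*d + 10 = (-5 + 5)*2 + 10 = 0*2 + 10 = 0 + 10 = 10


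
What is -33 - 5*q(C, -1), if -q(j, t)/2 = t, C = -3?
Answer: -43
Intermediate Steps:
q(j, t) = -2*t
-33 - 5*q(C, -1) = -33 - (-10)*(-1) = -33 - 5*2 = -33 - 10 = -43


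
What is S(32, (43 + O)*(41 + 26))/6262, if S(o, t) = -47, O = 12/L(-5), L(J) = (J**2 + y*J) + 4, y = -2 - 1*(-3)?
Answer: -47/6262 ≈ -0.0075056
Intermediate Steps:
y = 1 (y = -2 + 3 = 1)
L(J) = 4 + J + J**2 (L(J) = (J**2 + 1*J) + 4 = (J**2 + J) + 4 = (J + J**2) + 4 = 4 + J + J**2)
O = 1/2 (O = 12/(4 - 5 + (-5)**2) = 12/(4 - 5 + 25) = 12/24 = 12*(1/24) = 1/2 ≈ 0.50000)
S(32, (43 + O)*(41 + 26))/6262 = -47/6262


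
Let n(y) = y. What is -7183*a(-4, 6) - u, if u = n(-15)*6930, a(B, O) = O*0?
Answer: 103950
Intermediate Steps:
a(B, O) = 0
u = -103950 (u = -15*6930 = -103950)
-7183*a(-4, 6) - u = -7183*0 - 1*(-103950) = 0 + 103950 = 103950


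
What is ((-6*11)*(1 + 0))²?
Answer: 4356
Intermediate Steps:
((-6*11)*(1 + 0))² = (-66*1)² = (-66)² = 4356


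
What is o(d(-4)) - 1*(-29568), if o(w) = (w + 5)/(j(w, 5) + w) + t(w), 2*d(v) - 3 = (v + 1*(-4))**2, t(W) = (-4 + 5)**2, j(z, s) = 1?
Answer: 2040338/69 ≈ 29570.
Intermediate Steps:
t(W) = 1 (t(W) = 1**2 = 1)
d(v) = 3/2 + (-4 + v)**2/2 (d(v) = 3/2 + (v + 1*(-4))**2/2 = 3/2 + (v - 4)**2/2 = 3/2 + (-4 + v)**2/2)
o(w) = 1 + (5 + w)/(1 + w) (o(w) = (w + 5)/(1 + w) + 1 = (5 + w)/(1 + w) + 1 = 1 + (5 + w)/(1 + w))
o(d(-4)) - 1*(-29568) = 2*(3 + (3/2 + (-4 - 4)**2/2))/(1 + (3/2 + (-4 - 4)**2/2)) - 1*(-29568) = 2*(3 + (3/2 + (1/2)*(-8)**2))/(1 + (3/2 + (1/2)*(-8)**2)) + 29568 = 2*(3 + (3/2 + (1/2)*64))/(1 + (3/2 + (1/2)*64)) + 29568 = 2*(3 + (3/2 + 32))/(1 + (3/2 + 32)) + 29568 = 2*(3 + 67/2)/(1 + 67/2) + 29568 = 2*(73/2)/(69/2) + 29568 = 2*(2/69)*(73/2) + 29568 = 146/69 + 29568 = 2040338/69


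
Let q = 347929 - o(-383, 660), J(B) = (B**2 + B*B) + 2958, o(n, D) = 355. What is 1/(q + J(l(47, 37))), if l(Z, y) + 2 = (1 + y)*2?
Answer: 1/361484 ≈ 2.7664e-6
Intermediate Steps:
l(Z, y) = 2*y (l(Z, y) = -2 + (1 + y)*2 = -2 + (2 + 2*y) = 2*y)
J(B) = 2958 + 2*B**2 (J(B) = (B**2 + B**2) + 2958 = 2*B**2 + 2958 = 2958 + 2*B**2)
q = 347574 (q = 347929 - 1*355 = 347929 - 355 = 347574)
1/(q + J(l(47, 37))) = 1/(347574 + (2958 + 2*(2*37)**2)) = 1/(347574 + (2958 + 2*74**2)) = 1/(347574 + (2958 + 2*5476)) = 1/(347574 + (2958 + 10952)) = 1/(347574 + 13910) = 1/361484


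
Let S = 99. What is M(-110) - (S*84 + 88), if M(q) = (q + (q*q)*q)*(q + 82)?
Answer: 37262676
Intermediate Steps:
M(q) = (82 + q)*(q + q³) (M(q) = (q + q²*q)*(82 + q) = (q + q³)*(82 + q) = (82 + q)*(q + q³))
M(-110) - (S*84 + 88) = -110*(82 - 110 + (-110)³ + 82*(-110)²) - (99*84 + 88) = -110*(82 - 110 - 1331000 + 82*12100) - (8316 + 88) = -110*(82 - 110 - 1331000 + 992200) - 1*8404 = -110*(-338828) - 8404 = 37271080 - 8404 = 37262676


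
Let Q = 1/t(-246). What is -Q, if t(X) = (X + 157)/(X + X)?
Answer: -492/89 ≈ -5.5281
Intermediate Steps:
t(X) = (157 + X)/(2*X) (t(X) = (157 + X)/((2*X)) = (157 + X)*(1/(2*X)) = (157 + X)/(2*X))
Q = 492/89 (Q = 1/((½)*(157 - 246)/(-246)) = 1/((½)*(-1/246)*(-89)) = 1/(89/492) = 492/89 ≈ 5.5281)
-Q = -1*492/89 = -492/89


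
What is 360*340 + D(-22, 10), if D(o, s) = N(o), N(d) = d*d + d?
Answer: 122862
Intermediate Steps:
N(d) = d + d² (N(d) = d² + d = d + d²)
D(o, s) = o*(1 + o)
360*340 + D(-22, 10) = 360*340 - 22*(1 - 22) = 122400 - 22*(-21) = 122400 + 462 = 122862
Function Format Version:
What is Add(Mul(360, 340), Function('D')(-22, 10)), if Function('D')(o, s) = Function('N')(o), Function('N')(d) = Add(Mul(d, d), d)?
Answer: 122862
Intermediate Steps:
Function('N')(d) = Add(d, Pow(d, 2)) (Function('N')(d) = Add(Pow(d, 2), d) = Add(d, Pow(d, 2)))
Function('D')(o, s) = Mul(o, Add(1, o))
Add(Mul(360, 340), Function('D')(-22, 10)) = Add(Mul(360, 340), Mul(-22, Add(1, -22))) = Add(122400, Mul(-22, -21)) = Add(122400, 462) = 122862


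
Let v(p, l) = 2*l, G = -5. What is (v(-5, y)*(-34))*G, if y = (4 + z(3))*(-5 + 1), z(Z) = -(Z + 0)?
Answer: -1360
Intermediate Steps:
z(Z) = -Z
y = -4 (y = (4 - 1*3)*(-5 + 1) = (4 - 3)*(-4) = 1*(-4) = -4)
(v(-5, y)*(-34))*G = ((2*(-4))*(-34))*(-5) = -8*(-34)*(-5) = 272*(-5) = -1360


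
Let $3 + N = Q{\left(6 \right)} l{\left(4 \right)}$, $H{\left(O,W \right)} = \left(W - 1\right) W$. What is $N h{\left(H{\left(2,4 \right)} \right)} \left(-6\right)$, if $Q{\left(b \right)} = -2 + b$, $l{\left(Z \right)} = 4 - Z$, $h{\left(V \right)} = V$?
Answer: $216$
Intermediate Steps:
$H{\left(O,W \right)} = W \left(-1 + W\right)$ ($H{\left(O,W \right)} = \left(-1 + W\right) W = W \left(-1 + W\right)$)
$N = -3$ ($N = -3 + \left(-2 + 6\right) \left(4 - 4\right) = -3 + 4 \left(4 - 4\right) = -3 + 4 \cdot 0 = -3 + 0 = -3$)
$N h{\left(H{\left(2,4 \right)} \right)} \left(-6\right) = - 3 \cdot 4 \left(-1 + 4\right) \left(-6\right) = - 3 \cdot 4 \cdot 3 \left(-6\right) = \left(-3\right) 12 \left(-6\right) = \left(-36\right) \left(-6\right) = 216$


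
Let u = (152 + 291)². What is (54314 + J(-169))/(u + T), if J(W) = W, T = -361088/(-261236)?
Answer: 3536155805/12816916213 ≈ 0.27590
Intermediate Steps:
T = 90272/65309 (T = -361088*(-1/261236) = 90272/65309 ≈ 1.3822)
u = 196249 (u = 443² = 196249)
(54314 + J(-169))/(u + T) = (54314 - 169)/(196249 + 90272/65309) = 54145/(12816916213/65309) = 54145*(65309/12816916213) = 3536155805/12816916213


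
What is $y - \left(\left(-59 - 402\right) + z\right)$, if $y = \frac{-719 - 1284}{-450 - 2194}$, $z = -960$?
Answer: $\frac{3759127}{2644} \approx 1421.8$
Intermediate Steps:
$y = \frac{2003}{2644}$ ($y = - \frac{2003}{-2644} = \left(-2003\right) \left(- \frac{1}{2644}\right) = \frac{2003}{2644} \approx 0.75756$)
$y - \left(\left(-59 - 402\right) + z\right) = \frac{2003}{2644} - \left(\left(-59 - 402\right) - 960\right) = \frac{2003}{2644} - \left(-461 - 960\right) = \frac{2003}{2644} - -1421 = \frac{2003}{2644} + 1421 = \frac{3759127}{2644}$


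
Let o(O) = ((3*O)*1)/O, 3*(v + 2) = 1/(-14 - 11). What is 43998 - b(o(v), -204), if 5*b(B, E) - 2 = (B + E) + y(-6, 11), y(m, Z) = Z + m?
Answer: 220184/5 ≈ 44037.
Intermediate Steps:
v = -151/75 (v = -2 + 1/(3*(-14 - 11)) = -2 + (⅓)/(-25) = -2 + (⅓)*(-1/25) = -2 - 1/75 = -151/75 ≈ -2.0133)
o(O) = 3 (o(O) = (3*O)/O = 3)
b(B, E) = 7/5 + B/5 + E/5 (b(B, E) = ⅖ + ((B + E) + (11 - 6))/5 = ⅖ + ((B + E) + 5)/5 = ⅖ + (5 + B + E)/5 = ⅖ + (1 + B/5 + E/5) = 7/5 + B/5 + E/5)
43998 - b(o(v), -204) = 43998 - (7/5 + (⅕)*3 + (⅕)*(-204)) = 43998 - (7/5 + ⅗ - 204/5) = 43998 - 1*(-194/5) = 43998 + 194/5 = 220184/5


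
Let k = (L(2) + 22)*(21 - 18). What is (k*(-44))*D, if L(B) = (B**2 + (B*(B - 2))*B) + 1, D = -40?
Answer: 142560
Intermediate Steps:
L(B) = 1 + B**2 + B**2*(-2 + B) (L(B) = (B**2 + (B*(-2 + B))*B) + 1 = (B**2 + B**2*(-2 + B)) + 1 = 1 + B**2 + B**2*(-2 + B))
k = 81 (k = ((1 + 2**3 - 1*2**2) + 22)*(21 - 18) = ((1 + 8 - 1*4) + 22)*3 = ((1 + 8 - 4) + 22)*3 = (5 + 22)*3 = 27*3 = 81)
(k*(-44))*D = (81*(-44))*(-40) = -3564*(-40) = 142560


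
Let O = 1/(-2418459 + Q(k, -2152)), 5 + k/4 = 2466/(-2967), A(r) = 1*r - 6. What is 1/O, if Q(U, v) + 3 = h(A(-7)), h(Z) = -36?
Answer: -2418498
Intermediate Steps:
A(r) = -6 + r (A(r) = r - 6 = -6 + r)
k = -23068/989 (k = -20 + 4*(2466/(-2967)) = -20 + 4*(2466*(-1/2967)) = -20 + 4*(-822/989) = -20 - 3288/989 = -23068/989 ≈ -23.325)
Q(U, v) = -39 (Q(U, v) = -3 - 36 = -39)
O = -1/2418498 (O = 1/(-2418459 - 39) = 1/(-2418498) = -1/2418498 ≈ -4.1348e-7)
1/O = 1/(-1/2418498) = -2418498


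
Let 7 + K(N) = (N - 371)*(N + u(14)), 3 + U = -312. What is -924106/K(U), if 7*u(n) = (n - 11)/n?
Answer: -462053/108031 ≈ -4.2770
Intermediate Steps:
U = -315 (U = -3 - 312 = -315)
u(n) = (-11 + n)/(7*n) (u(n) = ((n - 11)/n)/7 = ((-11 + n)/n)/7 = (-11 + n)/(7*n))
K(N) = -7 + (-371 + N)*(3/98 + N) (K(N) = -7 + (N - 371)*(N + (⅐)*(-11 + 14)/14) = -7 + (-371 + N)*(N + (⅐)*(1/14)*3) = -7 + (-371 + N)*(N + 3/98) = -7 + (-371 + N)*(3/98 + N))
-924106/K(U) = -924106/(-257/14 + (-315)² - 36355/98*(-315)) = -924106/(-257/14 + 99225 + 1635975/14) = -924106/216062 = -924106*1/216062 = -462053/108031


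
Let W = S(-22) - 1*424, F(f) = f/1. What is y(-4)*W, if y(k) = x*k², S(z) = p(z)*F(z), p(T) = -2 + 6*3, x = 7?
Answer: -86912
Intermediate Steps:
p(T) = 16 (p(T) = -2 + 18 = 16)
F(f) = f (F(f) = f*1 = f)
S(z) = 16*z
y(k) = 7*k²
W = -776 (W = 16*(-22) - 1*424 = -352 - 424 = -776)
y(-4)*W = (7*(-4)²)*(-776) = (7*16)*(-776) = 112*(-776) = -86912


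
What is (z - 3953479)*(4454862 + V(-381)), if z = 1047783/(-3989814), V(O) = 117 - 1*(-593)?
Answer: -11713436585525401518/664969 ≈ -1.7615e+13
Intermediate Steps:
V(O) = 710 (V(O) = 117 + 593 = 710)
z = -349261/1329938 (z = 1047783*(-1/3989814) = -349261/1329938 ≈ -0.26261)
(z - 3953479)*(4454862 + V(-381)) = (-349261/1329938 - 3953479)*(4454862 + 710) = -5257882303563/1329938*4455572 = -11713436585525401518/664969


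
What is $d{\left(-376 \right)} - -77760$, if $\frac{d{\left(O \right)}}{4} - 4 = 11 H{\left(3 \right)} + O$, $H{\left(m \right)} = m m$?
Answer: $76668$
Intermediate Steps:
$H{\left(m \right)} = m^{2}$
$d{\left(O \right)} = 412 + 4 O$ ($d{\left(O \right)} = 16 + 4 \left(11 \cdot 3^{2} + O\right) = 16 + 4 \left(11 \cdot 9 + O\right) = 16 + 4 \left(99 + O\right) = 16 + \left(396 + 4 O\right) = 412 + 4 O$)
$d{\left(-376 \right)} - -77760 = \left(412 + 4 \left(-376\right)\right) - -77760 = \left(412 - 1504\right) + 77760 = -1092 + 77760 = 76668$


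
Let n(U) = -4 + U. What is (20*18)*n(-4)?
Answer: -2880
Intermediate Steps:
(20*18)*n(-4) = (20*18)*(-4 - 4) = 360*(-8) = -2880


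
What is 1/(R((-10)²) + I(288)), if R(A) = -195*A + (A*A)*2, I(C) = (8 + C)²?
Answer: 1/88116 ≈ 1.1349e-5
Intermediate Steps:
R(A) = -195*A + 2*A² (R(A) = -195*A + A²*2 = -195*A + 2*A²)
1/(R((-10)²) + I(288)) = 1/((-10)²*(-195 + 2*(-10)²) + (8 + 288)²) = 1/(100*(-195 + 2*100) + 296²) = 1/(100*(-195 + 200) + 87616) = 1/(100*5 + 87616) = 1/(500 + 87616) = 1/88116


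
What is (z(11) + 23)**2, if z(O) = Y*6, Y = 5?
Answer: 2809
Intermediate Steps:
z(O) = 30 (z(O) = 5*6 = 30)
(z(11) + 23)**2 = (30 + 23)**2 = 53**2 = 2809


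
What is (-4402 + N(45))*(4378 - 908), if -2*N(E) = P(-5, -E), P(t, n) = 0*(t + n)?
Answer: -15274940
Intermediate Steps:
P(t, n) = 0 (P(t, n) = 0*(n + t) = 0)
N(E) = 0 (N(E) = -1/2*0 = 0)
(-4402 + N(45))*(4378 - 908) = (-4402 + 0)*(4378 - 908) = -4402*3470 = -15274940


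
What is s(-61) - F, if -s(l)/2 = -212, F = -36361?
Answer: 36785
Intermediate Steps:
s(l) = 424 (s(l) = -2*(-212) = 424)
s(-61) - F = 424 - 1*(-36361) = 424 + 36361 = 36785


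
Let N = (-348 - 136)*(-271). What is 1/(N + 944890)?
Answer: 1/1076054 ≈ 9.2932e-7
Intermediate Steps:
N = 131164 (N = -484*(-271) = 131164)
1/(N + 944890) = 1/(131164 + 944890) = 1/1076054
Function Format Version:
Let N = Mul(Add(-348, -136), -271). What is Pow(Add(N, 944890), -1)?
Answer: Rational(1, 1076054) ≈ 9.2932e-7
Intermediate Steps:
N = 131164 (N = Mul(-484, -271) = 131164)
Pow(Add(N, 944890), -1) = Pow(Add(131164, 944890), -1) = Pow(1076054, -1) = Rational(1, 1076054)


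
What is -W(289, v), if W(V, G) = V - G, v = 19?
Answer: -270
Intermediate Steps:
-W(289, v) = -(289 - 1*19) = -(289 - 19) = -1*270 = -270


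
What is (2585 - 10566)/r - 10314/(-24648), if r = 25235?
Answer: 10593017/103665380 ≈ 0.10218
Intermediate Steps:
(2585 - 10566)/r - 10314/(-24648) = (2585 - 10566)/25235 - 10314/(-24648) = -7981*1/25235 - 10314*(-1/24648) = -7981/25235 + 1719/4108 = 10593017/103665380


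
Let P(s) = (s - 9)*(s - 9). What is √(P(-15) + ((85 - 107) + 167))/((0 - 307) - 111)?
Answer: -√721/418 ≈ -0.064238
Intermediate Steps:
P(s) = (-9 + s)² (P(s) = (-9 + s)*(-9 + s) = (-9 + s)²)
√(P(-15) + ((85 - 107) + 167))/((0 - 307) - 111) = √((-9 - 15)² + ((85 - 107) + 167))/((0 - 307) - 111) = √((-24)² + (-22 + 167))/(-307 - 111) = √(576 + 145)/(-418) = √721*(-1/418) = -√721/418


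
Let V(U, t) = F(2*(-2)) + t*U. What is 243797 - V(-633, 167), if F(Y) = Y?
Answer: 349512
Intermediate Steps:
V(U, t) = -4 + U*t (V(U, t) = 2*(-2) + t*U = -4 + U*t)
243797 - V(-633, 167) = 243797 - (-4 - 633*167) = 243797 - (-4 - 105711) = 243797 - 1*(-105715) = 243797 + 105715 = 349512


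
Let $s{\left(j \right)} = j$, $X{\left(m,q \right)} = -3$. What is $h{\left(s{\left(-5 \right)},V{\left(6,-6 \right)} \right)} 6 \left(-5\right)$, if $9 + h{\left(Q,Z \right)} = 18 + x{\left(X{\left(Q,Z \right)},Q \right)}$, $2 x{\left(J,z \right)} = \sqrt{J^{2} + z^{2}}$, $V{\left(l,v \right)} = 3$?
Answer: $-270 - 15 \sqrt{34} \approx -357.46$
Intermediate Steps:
$x{\left(J,z \right)} = \frac{\sqrt{J^{2} + z^{2}}}{2}$
$h{\left(Q,Z \right)} = 9 + \frac{\sqrt{9 + Q^{2}}}{2}$ ($h{\left(Q,Z \right)} = -9 + \left(18 + \frac{\sqrt{\left(-3\right)^{2} + Q^{2}}}{2}\right) = -9 + \left(18 + \frac{\sqrt{9 + Q^{2}}}{2}\right) = 9 + \frac{\sqrt{9 + Q^{2}}}{2}$)
$h{\left(s{\left(-5 \right)},V{\left(6,-6 \right)} \right)} 6 \left(-5\right) = \left(9 + \frac{\sqrt{9 + \left(-5\right)^{2}}}{2}\right) 6 \left(-5\right) = \left(9 + \frac{\sqrt{9 + 25}}{2}\right) \left(-30\right) = \left(9 + \frac{\sqrt{34}}{2}\right) \left(-30\right) = -270 - 15 \sqrt{34}$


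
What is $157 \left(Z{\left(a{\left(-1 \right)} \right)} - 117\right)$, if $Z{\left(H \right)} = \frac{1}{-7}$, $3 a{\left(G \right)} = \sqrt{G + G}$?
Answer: $- \frac{128740}{7} \approx -18391.0$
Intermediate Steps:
$a{\left(G \right)} = \frac{\sqrt{2} \sqrt{G}}{3}$ ($a{\left(G \right)} = \frac{\sqrt{G + G}}{3} = \frac{\sqrt{2 G}}{3} = \frac{\sqrt{2} \sqrt{G}}{3}$)
$Z{\left(H \right)} = - \frac{1}{7}$
$157 \left(Z{\left(a{\left(-1 \right)} \right)} - 117\right) = 157 \left(- \frac{1}{7} - 117\right) = 157 \left(- \frac{820}{7}\right) = - \frac{128740}{7}$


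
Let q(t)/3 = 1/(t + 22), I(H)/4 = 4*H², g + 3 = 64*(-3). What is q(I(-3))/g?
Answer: -1/10790 ≈ -9.2678e-5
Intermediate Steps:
g = -195 (g = -3 + 64*(-3) = -3 - 192 = -195)
I(H) = 16*H² (I(H) = 4*(4*H²) = 16*H²)
q(t) = 3/(22 + t) (q(t) = 3/(t + 22) = 3/(22 + t))
q(I(-3))/g = (3/(22 + 16*(-3)²))/(-195) = (3/(22 + 16*9))*(-1/195) = (3/(22 + 144))*(-1/195) = (3/166)*(-1/195) = -1/10790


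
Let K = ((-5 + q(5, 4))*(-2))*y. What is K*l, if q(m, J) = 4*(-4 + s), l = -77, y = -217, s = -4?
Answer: 1236466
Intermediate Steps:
q(m, J) = -32 (q(m, J) = 4*(-4 - 4) = 4*(-8) = -32)
K = -16058 (K = ((-5 - 32)*(-2))*(-217) = -37*(-2)*(-217) = 74*(-217) = -16058)
K*l = -16058*(-77) = 1236466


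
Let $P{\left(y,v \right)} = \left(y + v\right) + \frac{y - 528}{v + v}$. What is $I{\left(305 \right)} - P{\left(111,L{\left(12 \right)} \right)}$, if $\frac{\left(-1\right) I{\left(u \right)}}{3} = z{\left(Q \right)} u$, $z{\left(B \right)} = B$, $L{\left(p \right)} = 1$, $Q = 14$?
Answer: $- \frac{25427}{2} \approx -12714.0$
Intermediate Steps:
$P{\left(y,v \right)} = v + y + \frac{-528 + y}{2 v}$ ($P{\left(y,v \right)} = \left(v + y\right) + \frac{-528 + y}{2 v} = v + y + \frac{-528 + y}{2 v}$)
$I{\left(u \right)} = - 42 u$ ($I{\left(u \right)} = - 3 \cdot 14 u = - 42 u$)
$I{\left(305 \right)} - P{\left(111,L{\left(12 \right)} \right)} = \left(-42\right) 305 - \frac{-264 + \frac{1}{2} \cdot 111 + 1 \left(1 + 111\right)}{1} = -12810 - 1 \left(-264 + \frac{111}{2} + 1 \cdot 112\right) = -12810 - 1 \left(-264 + \frac{111}{2} + 112\right) = -12810 - 1 \left(- \frac{193}{2}\right) = -12810 - - \frac{193}{2} = -12810 + \frac{193}{2} = - \frac{25427}{2}$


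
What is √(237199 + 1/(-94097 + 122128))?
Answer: √186376021440270/28031 ≈ 487.03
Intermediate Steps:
√(237199 + 1/(-94097 + 122128)) = √(237199 + 1/28031) = √(6648925170/28031) = √186376021440270/28031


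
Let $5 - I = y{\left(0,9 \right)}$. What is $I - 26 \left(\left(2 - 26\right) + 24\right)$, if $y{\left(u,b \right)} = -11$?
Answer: $16$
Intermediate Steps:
$I = 16$ ($I = 5 - -11 = 5 + 11 = 16$)
$I - 26 \left(\left(2 - 26\right) + 24\right) = 16 - 26 \left(\left(2 - 26\right) + 24\right) = 16 - 26 \left(-24 + 24\right) = 16 - 0 = 16 + 0 = 16$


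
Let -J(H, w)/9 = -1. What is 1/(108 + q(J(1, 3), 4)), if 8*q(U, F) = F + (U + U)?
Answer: 4/443 ≈ 0.0090293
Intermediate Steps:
J(H, w) = 9 (J(H, w) = -9*(-1) = 9)
q(U, F) = U/4 + F/8 (q(U, F) = (F + (U + U))/8 = (F + 2*U)/8 = U/4 + F/8)
1/(108 + q(J(1, 3), 4)) = 1/(108 + ((1/4)*9 + (1/8)*4)) = 1/(108 + (9/4 + 1/2)) = 1/(108 + 11/4) = 1/(443/4) = 4/443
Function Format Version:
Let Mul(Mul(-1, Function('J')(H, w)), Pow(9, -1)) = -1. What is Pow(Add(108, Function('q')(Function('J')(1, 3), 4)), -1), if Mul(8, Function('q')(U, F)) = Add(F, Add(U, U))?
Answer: Rational(4, 443) ≈ 0.0090293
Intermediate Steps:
Function('J')(H, w) = 9 (Function('J')(H, w) = Mul(-9, -1) = 9)
Function('q')(U, F) = Add(Mul(Rational(1, 4), U), Mul(Rational(1, 8), F)) (Function('q')(U, F) = Mul(Rational(1, 8), Add(F, Add(U, U))) = Mul(Rational(1, 8), Add(F, Mul(2, U))) = Add(Mul(Rational(1, 4), U), Mul(Rational(1, 8), F)))
Pow(Add(108, Function('q')(Function('J')(1, 3), 4)), -1) = Pow(Add(108, Add(Mul(Rational(1, 4), 9), Mul(Rational(1, 8), 4))), -1) = Pow(Add(108, Add(Rational(9, 4), Rational(1, 2))), -1) = Pow(Add(108, Rational(11, 4)), -1) = Pow(Rational(443, 4), -1) = Rational(4, 443)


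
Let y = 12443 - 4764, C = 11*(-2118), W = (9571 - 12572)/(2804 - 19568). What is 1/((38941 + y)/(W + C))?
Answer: -55794953/111648240 ≈ -0.49974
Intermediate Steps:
W = 3001/16764 (W = -3001/(-16764) = -3001*(-1/16764) = 3001/16764 ≈ 0.17901)
C = -23298
y = 7679
1/((38941 + y)/(W + C)) = 1/((38941 + 7679)/(3001/16764 - 23298)) = 1/(46620/(-390564671/16764)) = 1/(46620*(-16764/390564671)) = 1/(-111648240/55794953) = -55794953/111648240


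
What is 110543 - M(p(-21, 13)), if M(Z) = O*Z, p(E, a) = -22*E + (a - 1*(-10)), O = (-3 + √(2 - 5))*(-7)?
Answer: 100358 + 3395*I*√3 ≈ 1.0036e+5 + 5880.3*I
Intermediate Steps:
O = 21 - 7*I*√3 (O = (-3 + √(-3))*(-7) = (-3 + I*√3)*(-7) = 21 - 7*I*√3 ≈ 21.0 - 12.124*I)
p(E, a) = 10 + a - 22*E (p(E, a) = -22*E + (a + 10) = -22*E + (10 + a) = 10 + a - 22*E)
M(Z) = Z*(21 - 7*I*√3) (M(Z) = (21 - 7*I*√3)*Z = Z*(21 - 7*I*√3))
110543 - M(p(-21, 13)) = 110543 - 7*(10 + 13 - 22*(-21))*(3 - I*√3) = 110543 - 7*(10 + 13 + 462)*(3 - I*√3) = 110543 - 7*485*(3 - I*√3) = 110543 - (10185 - 3395*I*√3) = 110543 + (-10185 + 3395*I*√3) = 100358 + 3395*I*√3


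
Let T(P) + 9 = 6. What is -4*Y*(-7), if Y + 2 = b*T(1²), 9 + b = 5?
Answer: 280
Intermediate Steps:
b = -4 (b = -9 + 5 = -4)
T(P) = -3 (T(P) = -9 + 6 = -3)
Y = 10 (Y = -2 - 4*(-3) = -2 + 12 = 10)
-4*Y*(-7) = -4*10*(-7) = -40*(-7) = 280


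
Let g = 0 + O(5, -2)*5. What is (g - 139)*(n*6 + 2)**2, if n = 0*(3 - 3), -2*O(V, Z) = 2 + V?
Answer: -626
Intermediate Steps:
O(V, Z) = -1 - V/2 (O(V, Z) = -(2 + V)/2 = -1 - V/2)
n = 0 (n = 0*0 = 0)
g = -35/2 (g = 0 + (-1 - 1/2*5)*5 = 0 + (-1 - 5/2)*5 = 0 - 7/2*5 = 0 - 35/2 = -35/2 ≈ -17.500)
(g - 139)*(n*6 + 2)**2 = (-35/2 - 139)*(0*6 + 2)**2 = -313*(0 + 2)**2/2 = -313/2*2**2 = -313/2*4 = -626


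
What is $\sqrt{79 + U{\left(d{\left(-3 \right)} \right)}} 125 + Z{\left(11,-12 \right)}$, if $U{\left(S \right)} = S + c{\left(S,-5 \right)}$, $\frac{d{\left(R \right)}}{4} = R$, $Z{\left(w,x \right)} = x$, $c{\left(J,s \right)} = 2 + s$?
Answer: $988$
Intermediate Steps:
$d{\left(R \right)} = 4 R$
$U{\left(S \right)} = -3 + S$ ($U{\left(S \right)} = S + \left(2 - 5\right) = S - 3 = -3 + S$)
$\sqrt{79 + U{\left(d{\left(-3 \right)} \right)}} 125 + Z{\left(11,-12 \right)} = \sqrt{79 + \left(-3 + 4 \left(-3\right)\right)} 125 - 12 = \sqrt{79 - 15} \cdot 125 - 12 = \sqrt{64} \cdot 125 - 12 = 8 \cdot 125 - 12 = 1000 - 12 = 988$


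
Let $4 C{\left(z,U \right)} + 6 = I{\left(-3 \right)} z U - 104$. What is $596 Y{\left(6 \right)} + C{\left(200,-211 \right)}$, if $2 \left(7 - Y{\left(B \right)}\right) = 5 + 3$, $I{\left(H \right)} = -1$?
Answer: $\frac{24621}{2} \approx 12311.0$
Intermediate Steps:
$C{\left(z,U \right)} = - \frac{55}{2} - \frac{U z}{4}$ ($C{\left(z,U \right)} = - \frac{3}{2} + \frac{- z U - 104}{4} = - \frac{3}{2} + \frac{- U z - 104}{4} = - \frac{3}{2} + \frac{-104 - U z}{4} = - \frac{3}{2} - \left(26 + \frac{U z}{4}\right) = - \frac{55}{2} - \frac{U z}{4}$)
$Y{\left(B \right)} = 3$ ($Y{\left(B \right)} = 7 - \frac{5 + 3}{2} = 7 - 4 = 3$)
$596 Y{\left(6 \right)} + C{\left(200,-211 \right)} = 596 \cdot 3 - \left(\frac{55}{2} - 10550\right) = 1788 + \left(- \frac{55}{2} + 10550\right) = 1788 + \frac{21045}{2} = \frac{24621}{2}$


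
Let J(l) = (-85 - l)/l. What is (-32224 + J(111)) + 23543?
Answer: -963787/111 ≈ -8682.8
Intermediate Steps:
J(l) = (-85 - l)/l
(-32224 + J(111)) + 23543 = (-32224 + (-85 - 1*111)/111) + 23543 = (-32224 + (-85 - 111)/111) + 23543 = (-32224 + (1/111)*(-196)) + 23543 = (-32224 - 196/111) + 23543 = -3577060/111 + 23543 = -963787/111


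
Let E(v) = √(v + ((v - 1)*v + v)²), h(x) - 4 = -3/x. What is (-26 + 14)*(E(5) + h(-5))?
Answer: -276/5 - 36*√70 ≈ -356.40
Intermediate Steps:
h(x) = 4 - 3/x
E(v) = √(v + (v + v*(-1 + v))²) (E(v) = √(v + ((-1 + v)*v + v)²) = √(v + (v*(-1 + v) + v)²) = √(v + (v + v*(-1 + v))²))
(-26 + 14)*(E(5) + h(-5)) = (-26 + 14)*(√(5 + 5⁴) + (4 - 3/(-5))) = -12*(√(5 + 625) + (4 - 3*(-⅕))) = -12*(√630 + (4 + ⅗)) = -12*(3*√70 + 23/5) = -12*(23/5 + 3*√70) = -276/5 - 36*√70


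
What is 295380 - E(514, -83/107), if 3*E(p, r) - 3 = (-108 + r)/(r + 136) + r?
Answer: 1371904685371/4644549 ≈ 2.9538e+5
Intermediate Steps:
E(p, r) = 1 + r/3 + (-108 + r)/(3*(136 + r)) (E(p, r) = 1 + ((-108 + r)/(r + 136) + r)/3 = 1 + ((-108 + r)/(136 + r) + r)/3 = 1 + (r + (-108 + r)/(136 + r))/3 = 1 + (r/3 + (-108 + r)/(3*(136 + r))) = 1 + r/3 + (-108 + r)/(3*(136 + r)))
295380 - E(514, -83/107) = 295380 - (300 + (-83/107)² + 140*(-83/107))/(3*(136 - 83/107)) = 295380 - (300 + 6889/11449 - 11620/107)/(3*14469/107) = 295380 - 107*2198249/(3*14469*11449) = 295380 - 1*2198249/4644549 = 295380 - 2198249/4644549 = 1371904685371/4644549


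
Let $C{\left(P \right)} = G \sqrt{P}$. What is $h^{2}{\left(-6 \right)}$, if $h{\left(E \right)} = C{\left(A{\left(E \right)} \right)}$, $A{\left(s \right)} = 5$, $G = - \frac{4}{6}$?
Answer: $\frac{20}{9} \approx 2.2222$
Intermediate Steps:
$G = - \frac{2}{3}$ ($G = \left(-4\right) \frac{1}{6} = - \frac{2}{3} \approx -0.66667$)
$C{\left(P \right)} = - \frac{2 \sqrt{P}}{3}$
$h{\left(E \right)} = - \frac{2 \sqrt{5}}{3}$
$h^{2}{\left(-6 \right)} = \left(- \frac{2 \sqrt{5}}{3}\right)^{2} = \frac{20}{9}$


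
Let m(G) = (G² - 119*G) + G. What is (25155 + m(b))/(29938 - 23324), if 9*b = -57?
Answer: 116741/29763 ≈ 3.9224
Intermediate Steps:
b = -19/3 (b = (⅑)*(-57) = -19/3 ≈ -6.3333)
m(G) = G² - 118*G
(25155 + m(b))/(29938 - 23324) = (25155 - 19*(-118 - 19/3)/3)/(29938 - 23324) = (25155 - 19/3*(-373/3))/6614 = (25155 + 7087/9)*(1/6614) = (233482/9)*(1/6614) = 116741/29763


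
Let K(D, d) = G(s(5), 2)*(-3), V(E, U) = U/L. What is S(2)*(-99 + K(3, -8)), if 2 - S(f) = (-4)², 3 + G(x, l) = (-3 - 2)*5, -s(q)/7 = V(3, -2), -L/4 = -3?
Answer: 210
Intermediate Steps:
L = 12 (L = -4*(-3) = 12)
V(E, U) = U/12
s(q) = 7/6 (s(q) = -7*(-2)/12 = -7*(-⅙) = 7/6)
G(x, l) = -28 (G(x, l) = -3 + (-3 - 2)*5 = -3 - 5*5 = -3 - 25 = -28)
S(f) = -14 (S(f) = 2 - 1*(-4)² = 2 - 1*16 = 2 - 16 = -14)
K(D, d) = 84 (K(D, d) = -28*(-3) = 84)
S(2)*(-99 + K(3, -8)) = -14*(-99 + 84) = -14*(-15) = 210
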